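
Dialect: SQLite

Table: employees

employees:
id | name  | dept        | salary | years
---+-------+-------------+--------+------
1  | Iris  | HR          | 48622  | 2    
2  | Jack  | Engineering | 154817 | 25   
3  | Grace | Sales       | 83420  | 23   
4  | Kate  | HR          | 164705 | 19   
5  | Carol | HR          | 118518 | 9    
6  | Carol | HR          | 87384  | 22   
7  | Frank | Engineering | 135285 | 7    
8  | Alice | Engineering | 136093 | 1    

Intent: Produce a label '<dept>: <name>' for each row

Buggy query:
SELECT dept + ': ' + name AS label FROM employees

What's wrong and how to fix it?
Bug: '+' is numeric addition; on text columns SQLite converts them to 0 instead of concatenating

Fix: Replace + with || to concatenate text

Corrected query:
SELECT dept || ': ' || name AS label FROM employees

Result:
label             
------------------
HR: Iris          
Engineering: Jack 
Sales: Grace      
HR: Kate          
HR: Carol         
HR: Carol         
Engineering: Frank
Engineering: Alice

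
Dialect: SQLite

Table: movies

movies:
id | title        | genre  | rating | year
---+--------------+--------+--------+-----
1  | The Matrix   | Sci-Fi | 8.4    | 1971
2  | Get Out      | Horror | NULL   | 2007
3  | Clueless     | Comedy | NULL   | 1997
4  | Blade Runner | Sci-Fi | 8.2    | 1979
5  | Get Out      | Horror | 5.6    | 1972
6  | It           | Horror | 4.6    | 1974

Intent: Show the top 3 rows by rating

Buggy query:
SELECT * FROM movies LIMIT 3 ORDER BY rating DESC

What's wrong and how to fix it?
Bug: ORDER BY cannot follow LIMIT; LIMIT is the final clause

Fix: Sort with ORDER BY, then apply LIMIT

Corrected query:
SELECT * FROM movies ORDER BY rating DESC LIMIT 3

Result:
id | title        | genre  | rating | year
---+--------------+--------+--------+-----
1  | The Matrix   | Sci-Fi | 8.4    | 1971
4  | Blade Runner | Sci-Fi | 8.2    | 1979
5  | Get Out      | Horror | 5.6    | 1972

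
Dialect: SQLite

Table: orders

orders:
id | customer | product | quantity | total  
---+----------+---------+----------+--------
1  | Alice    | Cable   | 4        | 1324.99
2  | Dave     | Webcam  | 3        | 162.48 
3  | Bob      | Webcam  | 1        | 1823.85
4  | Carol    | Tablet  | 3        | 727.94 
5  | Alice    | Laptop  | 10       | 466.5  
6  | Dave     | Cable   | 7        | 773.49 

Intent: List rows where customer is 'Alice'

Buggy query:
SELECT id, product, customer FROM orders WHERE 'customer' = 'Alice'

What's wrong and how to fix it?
Bug: 'customer' in single quotes is a string literal, not the column; the comparison is literal-vs-literal and never true

Fix: Remove the quotes around the column name (or use double quotes for an identifier)

Corrected query:
SELECT id, product, customer FROM orders WHERE customer = 'Alice'

Result:
id | product | customer
---+---------+---------
1  | Cable   | Alice   
5  | Laptop  | Alice   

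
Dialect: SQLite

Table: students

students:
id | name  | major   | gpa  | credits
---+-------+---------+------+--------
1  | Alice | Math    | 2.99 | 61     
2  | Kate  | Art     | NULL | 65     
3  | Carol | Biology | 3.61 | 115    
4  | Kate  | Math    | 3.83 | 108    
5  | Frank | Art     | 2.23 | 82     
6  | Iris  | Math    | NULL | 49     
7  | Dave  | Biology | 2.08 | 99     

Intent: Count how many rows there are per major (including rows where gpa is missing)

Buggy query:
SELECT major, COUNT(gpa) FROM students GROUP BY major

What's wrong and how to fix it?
Bug: COUNT(column) counts non-NULL values only; rows with NULL gpa aren't counted

Fix: Use COUNT(*) to count all rows regardless of NULL

Corrected query:
SELECT major, COUNT(*) FROM students GROUP BY major

Result:
major   | COUNT(*)
--------+---------
Art     | 2       
Biology | 2       
Math    | 3       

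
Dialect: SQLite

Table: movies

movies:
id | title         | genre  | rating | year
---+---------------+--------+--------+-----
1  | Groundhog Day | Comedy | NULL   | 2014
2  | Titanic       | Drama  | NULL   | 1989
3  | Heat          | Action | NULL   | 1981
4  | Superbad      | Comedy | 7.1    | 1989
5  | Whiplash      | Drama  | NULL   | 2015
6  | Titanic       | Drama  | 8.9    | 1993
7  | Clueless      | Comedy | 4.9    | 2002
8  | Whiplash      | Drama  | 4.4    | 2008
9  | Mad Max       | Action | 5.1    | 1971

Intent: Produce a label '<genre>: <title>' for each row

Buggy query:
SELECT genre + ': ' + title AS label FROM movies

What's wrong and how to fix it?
Bug: '+' is numeric addition; on text columns SQLite converts them to 0 instead of concatenating

Fix: Replace + with || to concatenate text

Corrected query:
SELECT genre || ': ' || title AS label FROM movies

Result:
label                
---------------------
Comedy: Groundhog Day
Drama: Titanic       
Action: Heat         
Comedy: Superbad     
Drama: Whiplash      
Drama: Titanic       
Comedy: Clueless     
Drama: Whiplash      
Action: Mad Max      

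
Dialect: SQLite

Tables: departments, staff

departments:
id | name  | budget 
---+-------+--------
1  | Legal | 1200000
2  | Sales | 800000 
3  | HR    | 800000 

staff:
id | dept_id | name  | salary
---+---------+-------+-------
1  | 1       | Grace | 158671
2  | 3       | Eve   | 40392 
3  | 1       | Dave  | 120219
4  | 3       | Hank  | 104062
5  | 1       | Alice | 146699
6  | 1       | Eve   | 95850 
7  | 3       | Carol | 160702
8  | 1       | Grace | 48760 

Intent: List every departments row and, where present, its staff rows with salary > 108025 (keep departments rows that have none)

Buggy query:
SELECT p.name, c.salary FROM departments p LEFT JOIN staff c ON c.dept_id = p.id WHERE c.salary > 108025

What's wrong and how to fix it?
Bug: A WHERE condition on the right-hand table after LEFT JOIN drops unmatched parents

Fix: Move the right-table condition into the ON clause so unmatched parents are kept

Corrected query:
SELECT p.name, c.salary FROM departments p LEFT JOIN staff c ON c.dept_id = p.id AND c.salary > 108025

Result:
name  | salary
------+-------
Legal | 120219
Legal | 146699
Legal | 158671
Sales | NULL  
HR    | 160702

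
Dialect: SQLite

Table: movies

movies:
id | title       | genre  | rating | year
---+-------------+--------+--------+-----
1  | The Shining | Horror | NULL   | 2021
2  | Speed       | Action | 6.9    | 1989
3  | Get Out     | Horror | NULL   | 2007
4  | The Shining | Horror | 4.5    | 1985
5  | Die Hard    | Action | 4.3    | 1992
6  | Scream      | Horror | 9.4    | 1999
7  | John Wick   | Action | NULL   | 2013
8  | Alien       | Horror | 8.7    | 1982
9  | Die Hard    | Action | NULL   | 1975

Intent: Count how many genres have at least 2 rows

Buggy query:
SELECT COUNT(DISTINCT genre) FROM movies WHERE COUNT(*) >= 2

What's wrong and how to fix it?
Bug: COUNT(*) cannot appear in WHERE; the per-group count doesn't exist yet

Fix: Group first with HAVING COUNT(*) >= 2, then COUNT the resulting groups

Corrected query:
SELECT COUNT(*) FROM (SELECT genre FROM movies GROUP BY genre HAVING COUNT(*) >= 2)

Result:
COUNT(*)
--------
2       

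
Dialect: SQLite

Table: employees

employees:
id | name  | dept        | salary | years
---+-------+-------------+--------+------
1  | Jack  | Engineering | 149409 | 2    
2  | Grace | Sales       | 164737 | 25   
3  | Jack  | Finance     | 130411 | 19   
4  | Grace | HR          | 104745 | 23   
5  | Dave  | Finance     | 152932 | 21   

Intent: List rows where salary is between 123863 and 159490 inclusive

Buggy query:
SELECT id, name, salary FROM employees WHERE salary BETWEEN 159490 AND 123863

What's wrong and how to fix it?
Bug: The bounds are reversed; BETWEEN a AND b requires a <= b to match anything

Fix: Swap the bounds so the smaller value comes first

Corrected query:
SELECT id, name, salary FROM employees WHERE salary BETWEEN 123863 AND 159490

Result:
id | name | salary
---+------+-------
1  | Jack | 149409
3  | Jack | 130411
5  | Dave | 152932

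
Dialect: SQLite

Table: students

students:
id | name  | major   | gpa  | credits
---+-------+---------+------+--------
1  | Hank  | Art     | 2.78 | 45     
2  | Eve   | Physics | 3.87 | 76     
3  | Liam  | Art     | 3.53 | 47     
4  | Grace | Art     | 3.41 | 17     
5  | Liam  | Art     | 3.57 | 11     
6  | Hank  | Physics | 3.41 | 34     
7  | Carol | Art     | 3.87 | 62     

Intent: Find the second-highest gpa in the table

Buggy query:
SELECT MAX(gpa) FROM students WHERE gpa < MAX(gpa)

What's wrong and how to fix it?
Bug: MAX(gpa) on the right of the comparison is an aggregate-in-WHERE error

Fix: Compute the overall MAX in a subquery, then take MAX of rows below it

Corrected query:
SELECT MAX(gpa) FROM students WHERE gpa < (SELECT MAX(gpa) FROM students)

Result:
MAX(gpa)
--------
3.57    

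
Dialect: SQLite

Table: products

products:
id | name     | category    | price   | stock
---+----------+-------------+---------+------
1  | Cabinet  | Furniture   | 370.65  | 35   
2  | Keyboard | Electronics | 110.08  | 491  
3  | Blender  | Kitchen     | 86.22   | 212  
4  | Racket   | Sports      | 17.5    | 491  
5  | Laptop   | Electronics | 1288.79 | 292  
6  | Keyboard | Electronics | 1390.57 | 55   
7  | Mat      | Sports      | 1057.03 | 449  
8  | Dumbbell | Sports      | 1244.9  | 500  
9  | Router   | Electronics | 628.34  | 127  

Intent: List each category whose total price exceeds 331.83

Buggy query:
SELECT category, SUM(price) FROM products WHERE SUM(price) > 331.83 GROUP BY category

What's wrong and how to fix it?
Bug: WHERE runs before GROUP BY, so aggregates aren't available there

Fix: Move the aggregate condition to a HAVING clause

Corrected query:
SELECT category, SUM(price) FROM products GROUP BY category HAVING SUM(price) > 331.83

Result:
category    | SUM(price)
------------+-----------
Electronics | 3417.78   
Furniture   | 370.65    
Sports      | 2319.43   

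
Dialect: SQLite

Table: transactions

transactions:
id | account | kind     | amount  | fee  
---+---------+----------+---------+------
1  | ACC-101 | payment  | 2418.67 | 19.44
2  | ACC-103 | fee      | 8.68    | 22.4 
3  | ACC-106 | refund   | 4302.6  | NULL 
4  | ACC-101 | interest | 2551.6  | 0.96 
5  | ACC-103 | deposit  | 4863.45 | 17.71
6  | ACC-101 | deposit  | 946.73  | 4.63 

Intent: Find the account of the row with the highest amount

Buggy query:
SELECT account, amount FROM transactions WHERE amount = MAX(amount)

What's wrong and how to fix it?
Bug: MAX(amount) is an aggregate and cannot be used directly in WHERE

Fix: Use a subquery: WHERE amount = (SELECT MAX(amount) FROM transactions)

Corrected query:
SELECT account, amount FROM transactions WHERE amount = (SELECT MAX(amount) FROM transactions)

Result:
account | amount 
--------+--------
ACC-103 | 4863.45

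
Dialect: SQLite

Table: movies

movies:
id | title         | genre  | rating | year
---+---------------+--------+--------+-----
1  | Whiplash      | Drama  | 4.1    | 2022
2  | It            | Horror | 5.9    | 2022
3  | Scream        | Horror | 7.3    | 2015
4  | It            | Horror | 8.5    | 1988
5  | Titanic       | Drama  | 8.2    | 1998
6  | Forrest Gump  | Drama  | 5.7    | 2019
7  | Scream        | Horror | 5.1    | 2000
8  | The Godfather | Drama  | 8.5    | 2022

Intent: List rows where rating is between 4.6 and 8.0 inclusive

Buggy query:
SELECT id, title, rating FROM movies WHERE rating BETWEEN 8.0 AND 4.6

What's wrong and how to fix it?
Bug: BETWEEN expects the lower bound first; with 8.0 AND 4.6 the range is empty

Fix: Write BETWEEN 4.6 AND 8.0

Corrected query:
SELECT id, title, rating FROM movies WHERE rating BETWEEN 4.6 AND 8.0

Result:
id | title        | rating
---+--------------+-------
2  | It           | 5.9   
3  | Scream       | 7.3   
6  | Forrest Gump | 5.7   
7  | Scream       | 5.1   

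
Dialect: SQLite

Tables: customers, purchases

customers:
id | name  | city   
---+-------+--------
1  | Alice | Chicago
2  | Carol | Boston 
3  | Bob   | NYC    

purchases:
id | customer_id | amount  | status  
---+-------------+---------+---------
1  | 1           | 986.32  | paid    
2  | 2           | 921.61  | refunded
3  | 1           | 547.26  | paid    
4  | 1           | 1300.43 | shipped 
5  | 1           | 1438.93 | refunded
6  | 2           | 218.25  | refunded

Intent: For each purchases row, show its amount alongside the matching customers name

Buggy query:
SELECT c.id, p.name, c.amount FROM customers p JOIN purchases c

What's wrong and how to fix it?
Bug: Missing join condition: each purchases row is matched to all customers rows instead of just its own

Fix: Specify the join condition linking the foreign key to the parent id

Corrected query:
SELECT c.id, p.name, c.amount FROM customers p JOIN purchases c ON c.customer_id = p.id

Result:
id | name  | amount 
---+-------+--------
1  | Alice | 986.32 
2  | Carol | 921.61 
3  | Alice | 547.26 
4  | Alice | 1300.43
5  | Alice | 1438.93
6  | Carol | 218.25 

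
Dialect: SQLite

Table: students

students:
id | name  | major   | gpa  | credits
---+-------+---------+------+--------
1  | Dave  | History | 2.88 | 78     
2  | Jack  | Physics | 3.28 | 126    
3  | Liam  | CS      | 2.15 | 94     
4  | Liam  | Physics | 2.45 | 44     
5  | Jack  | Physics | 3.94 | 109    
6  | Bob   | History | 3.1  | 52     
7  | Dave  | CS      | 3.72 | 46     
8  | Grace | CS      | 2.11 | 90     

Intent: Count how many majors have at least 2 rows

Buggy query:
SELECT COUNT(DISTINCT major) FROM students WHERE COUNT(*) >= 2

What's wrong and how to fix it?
Bug: COUNT(*) cannot appear in WHERE; the per-group count doesn't exist yet

Fix: Use a subquery that GROUPs and filters with HAVING, then count its rows

Corrected query:
SELECT COUNT(*) FROM (SELECT major FROM students GROUP BY major HAVING COUNT(*) >= 2)

Result:
COUNT(*)
--------
3       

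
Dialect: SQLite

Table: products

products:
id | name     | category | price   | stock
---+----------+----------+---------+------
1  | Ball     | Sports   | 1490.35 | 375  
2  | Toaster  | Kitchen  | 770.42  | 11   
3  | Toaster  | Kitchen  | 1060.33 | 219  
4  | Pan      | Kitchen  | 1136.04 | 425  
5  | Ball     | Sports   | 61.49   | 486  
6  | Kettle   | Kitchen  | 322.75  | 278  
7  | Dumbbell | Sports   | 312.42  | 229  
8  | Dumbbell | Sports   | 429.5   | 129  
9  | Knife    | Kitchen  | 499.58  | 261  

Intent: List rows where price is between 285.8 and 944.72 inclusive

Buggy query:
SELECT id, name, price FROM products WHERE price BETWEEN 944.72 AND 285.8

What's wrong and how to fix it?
Bug: The bounds are reversed; BETWEEN a AND b requires a <= b to match anything

Fix: Swap the bounds so the smaller value comes first

Corrected query:
SELECT id, name, price FROM products WHERE price BETWEEN 285.8 AND 944.72

Result:
id | name     | price 
---+----------+-------
2  | Toaster  | 770.42
6  | Kettle   | 322.75
7  | Dumbbell | 312.42
8  | Dumbbell | 429.5 
9  | Knife    | 499.58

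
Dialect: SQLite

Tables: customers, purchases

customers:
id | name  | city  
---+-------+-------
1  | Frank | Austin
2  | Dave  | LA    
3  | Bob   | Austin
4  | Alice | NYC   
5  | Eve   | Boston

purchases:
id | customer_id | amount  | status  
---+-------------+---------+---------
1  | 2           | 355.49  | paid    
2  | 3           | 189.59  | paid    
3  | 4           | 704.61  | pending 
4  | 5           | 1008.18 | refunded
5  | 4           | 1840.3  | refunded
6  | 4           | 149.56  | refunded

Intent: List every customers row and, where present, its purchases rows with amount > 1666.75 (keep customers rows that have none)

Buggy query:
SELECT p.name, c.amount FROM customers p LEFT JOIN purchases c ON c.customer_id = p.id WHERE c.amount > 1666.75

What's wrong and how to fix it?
Bug: Filtering c.amount in WHERE discards the NULL rows produced by LEFT JOIN, turning it into an inner join

Fix: Put 'c.amount > 1666.75' in the JOIN's ON clause instead of WHERE

Corrected query:
SELECT p.name, c.amount FROM customers p LEFT JOIN purchases c ON c.customer_id = p.id AND c.amount > 1666.75

Result:
name  | amount
------+-------
Frank | NULL  
Dave  | NULL  
Bob   | NULL  
Alice | 1840.3
Eve   | NULL  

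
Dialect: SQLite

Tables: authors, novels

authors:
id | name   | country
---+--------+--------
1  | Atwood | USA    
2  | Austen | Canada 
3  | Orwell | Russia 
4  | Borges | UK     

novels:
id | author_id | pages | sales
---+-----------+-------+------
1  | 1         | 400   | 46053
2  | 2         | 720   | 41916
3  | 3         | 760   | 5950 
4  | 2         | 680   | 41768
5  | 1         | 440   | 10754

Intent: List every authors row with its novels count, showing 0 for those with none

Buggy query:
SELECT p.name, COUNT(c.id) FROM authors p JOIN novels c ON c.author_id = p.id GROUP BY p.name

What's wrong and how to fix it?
Bug: An inner join excludes parents with zero children

Fix: Switch to LEFT JOIN to retain unmatched parent rows

Corrected query:
SELECT p.name, COUNT(c.id) FROM authors p LEFT JOIN novels c ON c.author_id = p.id GROUP BY p.name

Result:
name   | COUNT(c.id)
-------+------------
Atwood | 2          
Austen | 2          
Borges | 0          
Orwell | 1          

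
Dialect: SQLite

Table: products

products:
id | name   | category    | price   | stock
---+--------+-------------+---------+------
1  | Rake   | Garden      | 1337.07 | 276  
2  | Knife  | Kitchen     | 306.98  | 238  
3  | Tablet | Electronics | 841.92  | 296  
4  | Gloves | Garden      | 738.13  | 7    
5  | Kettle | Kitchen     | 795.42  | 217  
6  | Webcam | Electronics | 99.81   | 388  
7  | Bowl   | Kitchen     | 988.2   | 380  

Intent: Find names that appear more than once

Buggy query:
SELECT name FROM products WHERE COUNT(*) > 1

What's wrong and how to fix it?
Bug: WHERE can't reference COUNT(*); aggregates are computed after WHERE

Fix: Group first, then use HAVING for the count condition

Corrected query:
SELECT name FROM products GROUP BY name HAVING COUNT(*) > 1

Result:
(no rows)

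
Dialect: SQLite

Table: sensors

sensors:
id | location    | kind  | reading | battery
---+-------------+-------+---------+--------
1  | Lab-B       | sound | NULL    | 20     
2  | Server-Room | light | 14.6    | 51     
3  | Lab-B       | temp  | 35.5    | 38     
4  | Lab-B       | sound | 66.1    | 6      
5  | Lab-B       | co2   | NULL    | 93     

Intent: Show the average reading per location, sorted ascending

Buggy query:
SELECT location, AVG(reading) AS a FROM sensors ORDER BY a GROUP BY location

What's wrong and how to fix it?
Bug: ORDER BY appears before GROUP BY; SQL clause order requires GROUP BY first

Fix: Move ORDER BY to the end, after GROUP BY

Corrected query:
SELECT location, AVG(reading) AS a FROM sensors GROUP BY location ORDER BY a

Result:
location    | a   
------------+-----
Server-Room | 14.6
Lab-B       | 50.8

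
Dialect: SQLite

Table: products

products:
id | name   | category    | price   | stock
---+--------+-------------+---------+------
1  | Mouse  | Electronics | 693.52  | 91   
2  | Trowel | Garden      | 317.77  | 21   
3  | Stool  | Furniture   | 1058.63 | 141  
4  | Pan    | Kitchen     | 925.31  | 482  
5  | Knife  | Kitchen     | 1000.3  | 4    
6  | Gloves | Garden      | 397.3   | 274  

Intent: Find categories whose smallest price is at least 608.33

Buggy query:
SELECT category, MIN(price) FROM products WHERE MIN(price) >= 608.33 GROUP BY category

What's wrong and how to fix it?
Bug: Aggregates like MIN are computed per group after WHERE runs

Fix: Use HAVING for the per-group MIN condition

Corrected query:
SELECT category, MIN(price) FROM products GROUP BY category HAVING MIN(price) >= 608.33

Result:
category    | MIN(price)
------------+-----------
Electronics | 693.52    
Furniture   | 1058.63   
Kitchen     | 925.31    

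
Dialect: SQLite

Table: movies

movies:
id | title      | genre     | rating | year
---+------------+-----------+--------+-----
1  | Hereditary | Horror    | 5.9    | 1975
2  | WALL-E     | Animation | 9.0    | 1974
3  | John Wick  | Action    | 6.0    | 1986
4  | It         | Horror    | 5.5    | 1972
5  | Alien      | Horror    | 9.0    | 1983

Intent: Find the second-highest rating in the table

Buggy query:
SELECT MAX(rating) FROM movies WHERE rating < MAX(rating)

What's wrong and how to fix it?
Bug: MAX(rating) on the right of the comparison is an aggregate-in-WHERE error

Fix: Put the inner MAX in a scalar subquery

Corrected query:
SELECT MAX(rating) FROM movies WHERE rating < (SELECT MAX(rating) FROM movies)

Result:
MAX(rating)
-----------
6          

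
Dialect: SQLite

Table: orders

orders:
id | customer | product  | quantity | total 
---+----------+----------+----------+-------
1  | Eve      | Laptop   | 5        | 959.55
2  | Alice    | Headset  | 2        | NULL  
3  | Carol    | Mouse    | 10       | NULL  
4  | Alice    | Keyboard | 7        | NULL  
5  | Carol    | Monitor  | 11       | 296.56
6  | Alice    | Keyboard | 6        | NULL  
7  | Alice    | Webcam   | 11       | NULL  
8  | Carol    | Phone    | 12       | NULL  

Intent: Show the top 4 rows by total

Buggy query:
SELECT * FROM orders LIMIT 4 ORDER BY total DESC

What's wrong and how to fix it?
Bug: ORDER BY cannot follow LIMIT; LIMIT is the final clause

Fix: Swap the clauses: ORDER BY first, then LIMIT

Corrected query:
SELECT * FROM orders ORDER BY total DESC LIMIT 4

Result:
id | customer | product | quantity | total 
---+----------+---------+----------+-------
1  | Eve      | Laptop  | 5        | 959.55
5  | Carol    | Monitor | 11       | 296.56
2  | Alice    | Headset | 2        | NULL  
3  | Carol    | Mouse   | 10       | NULL  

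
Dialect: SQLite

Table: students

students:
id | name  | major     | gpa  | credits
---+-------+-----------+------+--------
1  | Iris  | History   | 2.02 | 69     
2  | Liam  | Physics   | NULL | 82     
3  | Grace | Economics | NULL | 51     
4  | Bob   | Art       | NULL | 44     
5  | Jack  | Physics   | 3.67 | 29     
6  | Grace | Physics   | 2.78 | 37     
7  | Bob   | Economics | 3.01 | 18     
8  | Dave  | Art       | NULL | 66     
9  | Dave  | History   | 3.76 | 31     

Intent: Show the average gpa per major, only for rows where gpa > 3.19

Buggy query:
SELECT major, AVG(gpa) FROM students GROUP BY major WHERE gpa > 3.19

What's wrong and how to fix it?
Bug: Row-level WHERE must come before GROUP BY in the clause order

Fix: Move the WHERE clause before GROUP BY

Corrected query:
SELECT major, AVG(gpa) FROM students WHERE gpa > 3.19 GROUP BY major

Result:
major   | AVG(gpa)
--------+---------
History | 3.76    
Physics | 3.67    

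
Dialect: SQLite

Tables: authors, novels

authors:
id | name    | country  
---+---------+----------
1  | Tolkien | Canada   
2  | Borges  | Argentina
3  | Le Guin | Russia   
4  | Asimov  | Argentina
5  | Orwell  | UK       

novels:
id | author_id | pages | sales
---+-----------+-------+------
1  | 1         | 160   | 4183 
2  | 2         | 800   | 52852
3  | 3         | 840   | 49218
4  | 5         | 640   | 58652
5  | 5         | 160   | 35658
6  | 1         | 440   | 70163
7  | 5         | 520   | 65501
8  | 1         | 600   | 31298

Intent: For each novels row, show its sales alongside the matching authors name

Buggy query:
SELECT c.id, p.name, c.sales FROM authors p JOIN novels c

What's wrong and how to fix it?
Bug: JOIN with no ON clause produces a cartesian product; every novels row pairs with every authors row

Fix: Specify the join condition linking the foreign key to the parent id

Corrected query:
SELECT c.id, p.name, c.sales FROM authors p JOIN novels c ON c.author_id = p.id

Result:
id | name    | sales
---+---------+------
1  | Tolkien | 4183 
2  | Borges  | 52852
3  | Le Guin | 49218
4  | Orwell  | 58652
5  | Orwell  | 35658
6  | Tolkien | 70163
7  | Orwell  | 65501
8  | Tolkien | 31298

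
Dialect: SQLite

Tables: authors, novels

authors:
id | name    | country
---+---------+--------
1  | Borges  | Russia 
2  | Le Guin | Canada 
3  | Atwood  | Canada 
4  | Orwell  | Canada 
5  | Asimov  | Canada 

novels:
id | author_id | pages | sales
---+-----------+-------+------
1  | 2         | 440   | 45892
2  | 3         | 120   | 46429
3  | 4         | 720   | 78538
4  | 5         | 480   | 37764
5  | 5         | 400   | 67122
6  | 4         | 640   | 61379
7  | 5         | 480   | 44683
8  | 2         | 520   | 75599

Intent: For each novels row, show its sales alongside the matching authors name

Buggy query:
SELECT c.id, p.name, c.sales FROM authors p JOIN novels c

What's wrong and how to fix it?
Bug: Missing join condition: each novels row is matched to all authors rows instead of just its own

Fix: Add ON c.author_id = p.id to the JOIN

Corrected query:
SELECT c.id, p.name, c.sales FROM authors p JOIN novels c ON c.author_id = p.id

Result:
id | name    | sales
---+---------+------
1  | Le Guin | 45892
2  | Atwood  | 46429
3  | Orwell  | 78538
4  | Asimov  | 37764
5  | Asimov  | 67122
6  | Orwell  | 61379
7  | Asimov  | 44683
8  | Le Guin | 75599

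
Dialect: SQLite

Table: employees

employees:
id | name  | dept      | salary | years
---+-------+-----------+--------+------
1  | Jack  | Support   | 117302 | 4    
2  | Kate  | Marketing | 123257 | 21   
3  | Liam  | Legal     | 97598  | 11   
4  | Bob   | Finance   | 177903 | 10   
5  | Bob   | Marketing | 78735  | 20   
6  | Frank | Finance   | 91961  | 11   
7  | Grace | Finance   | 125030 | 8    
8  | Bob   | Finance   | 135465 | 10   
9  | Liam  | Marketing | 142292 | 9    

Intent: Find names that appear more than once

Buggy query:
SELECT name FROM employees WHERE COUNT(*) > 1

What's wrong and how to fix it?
Bug: WHERE can't reference COUNT(*); aggregates are computed after WHERE

Fix: GROUP BY name, then filter groups with HAVING COUNT(*) > 1

Corrected query:
SELECT name FROM employees GROUP BY name HAVING COUNT(*) > 1

Result:
name
----
Bob 
Liam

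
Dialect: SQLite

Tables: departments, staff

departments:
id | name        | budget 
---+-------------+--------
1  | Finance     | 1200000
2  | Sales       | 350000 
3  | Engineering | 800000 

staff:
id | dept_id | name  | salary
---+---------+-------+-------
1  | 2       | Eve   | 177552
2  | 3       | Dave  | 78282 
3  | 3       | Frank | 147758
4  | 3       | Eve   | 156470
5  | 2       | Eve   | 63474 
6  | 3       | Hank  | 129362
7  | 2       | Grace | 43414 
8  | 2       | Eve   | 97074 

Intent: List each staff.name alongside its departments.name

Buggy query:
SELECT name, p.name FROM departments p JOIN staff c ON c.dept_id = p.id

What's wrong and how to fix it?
Bug: 'name' exists in both joined tables, so the database can't tell which one is meant

Fix: Prefix ambiguous columns with the table alias

Corrected query:
SELECT c.name, p.name FROM departments p JOIN staff c ON c.dept_id = p.id

Result:
name  | name       
------+------------
Eve   | Sales      
Dave  | Engineering
Frank | Engineering
Eve   | Engineering
Eve   | Sales      
Hank  | Engineering
Grace | Sales      
Eve   | Sales      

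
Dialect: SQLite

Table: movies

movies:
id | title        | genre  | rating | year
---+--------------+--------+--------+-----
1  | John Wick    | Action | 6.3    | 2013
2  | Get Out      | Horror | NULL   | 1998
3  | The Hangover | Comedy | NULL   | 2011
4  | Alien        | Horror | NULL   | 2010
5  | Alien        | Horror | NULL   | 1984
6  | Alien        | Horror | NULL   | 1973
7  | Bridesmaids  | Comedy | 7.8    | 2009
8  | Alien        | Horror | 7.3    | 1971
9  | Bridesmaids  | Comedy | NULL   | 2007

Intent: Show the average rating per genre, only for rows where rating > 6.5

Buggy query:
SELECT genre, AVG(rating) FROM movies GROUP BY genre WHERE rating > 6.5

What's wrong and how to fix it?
Bug: Row-level WHERE must come before GROUP BY in the clause order

Fix: Place WHERE between FROM and GROUP BY

Corrected query:
SELECT genre, AVG(rating) FROM movies WHERE rating > 6.5 GROUP BY genre

Result:
genre  | AVG(rating)
-------+------------
Comedy | 7.8        
Horror | 7.3        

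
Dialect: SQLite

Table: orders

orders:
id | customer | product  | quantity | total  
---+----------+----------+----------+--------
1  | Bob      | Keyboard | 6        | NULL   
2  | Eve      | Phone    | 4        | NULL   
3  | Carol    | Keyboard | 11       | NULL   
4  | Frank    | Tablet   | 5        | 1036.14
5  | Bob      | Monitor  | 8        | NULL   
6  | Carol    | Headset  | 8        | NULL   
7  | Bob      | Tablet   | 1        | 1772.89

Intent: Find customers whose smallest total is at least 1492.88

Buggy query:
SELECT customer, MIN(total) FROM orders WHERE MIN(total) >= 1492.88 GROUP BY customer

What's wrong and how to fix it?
Bug: MIN() in WHERE is a misuse of aggregate

Fix: Use HAVING for the per-group MIN condition

Corrected query:
SELECT customer, MIN(total) FROM orders GROUP BY customer HAVING MIN(total) >= 1492.88

Result:
customer | MIN(total)
---------+-----------
Bob      | 1772.89   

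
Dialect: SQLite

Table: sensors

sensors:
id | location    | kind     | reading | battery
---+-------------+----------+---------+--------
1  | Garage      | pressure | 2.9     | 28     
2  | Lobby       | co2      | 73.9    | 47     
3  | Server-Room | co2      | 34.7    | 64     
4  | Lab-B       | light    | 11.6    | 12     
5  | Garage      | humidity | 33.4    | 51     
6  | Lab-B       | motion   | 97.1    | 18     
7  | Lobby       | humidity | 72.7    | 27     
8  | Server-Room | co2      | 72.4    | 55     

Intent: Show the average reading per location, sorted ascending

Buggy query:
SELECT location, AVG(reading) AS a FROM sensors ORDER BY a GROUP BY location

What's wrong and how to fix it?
Bug: ORDER BY appears before GROUP BY; SQL clause order requires GROUP BY first

Fix: Move ORDER BY to the end, after GROUP BY

Corrected query:
SELECT location, AVG(reading) AS a FROM sensors GROUP BY location ORDER BY a

Result:
location    | a    
------------+------
Garage      | 18.15
Server-Room | 53.55
Lab-B       | 54.35
Lobby       | 73.3 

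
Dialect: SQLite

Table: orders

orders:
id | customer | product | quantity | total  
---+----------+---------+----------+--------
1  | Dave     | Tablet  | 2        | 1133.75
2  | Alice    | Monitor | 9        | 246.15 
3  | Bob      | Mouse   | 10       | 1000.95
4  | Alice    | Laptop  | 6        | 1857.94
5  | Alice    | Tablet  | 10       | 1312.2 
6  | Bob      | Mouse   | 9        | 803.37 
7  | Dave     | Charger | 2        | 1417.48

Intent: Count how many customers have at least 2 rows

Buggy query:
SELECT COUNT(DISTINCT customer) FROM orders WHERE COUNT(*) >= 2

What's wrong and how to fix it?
Bug: COUNT(*) cannot appear in WHERE; the per-group count doesn't exist yet

Fix: Use a subquery that GROUPs and filters with HAVING, then count its rows

Corrected query:
SELECT COUNT(*) FROM (SELECT customer FROM orders GROUP BY customer HAVING COUNT(*) >= 2)

Result:
COUNT(*)
--------
3       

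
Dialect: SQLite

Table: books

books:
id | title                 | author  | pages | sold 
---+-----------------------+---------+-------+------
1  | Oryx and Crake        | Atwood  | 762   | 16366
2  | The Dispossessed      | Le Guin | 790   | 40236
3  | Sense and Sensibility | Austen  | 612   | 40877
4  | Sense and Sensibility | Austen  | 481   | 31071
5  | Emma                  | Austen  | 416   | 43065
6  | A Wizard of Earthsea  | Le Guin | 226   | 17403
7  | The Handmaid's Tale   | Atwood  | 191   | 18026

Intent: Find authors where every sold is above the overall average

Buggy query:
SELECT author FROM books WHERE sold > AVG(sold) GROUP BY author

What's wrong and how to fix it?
Bug: WHERE evaluates per row before aggregation, so AVG() is unavailable

Fix: Compute the overall average in a scalar subquery and compare each group's MIN against it in HAVING

Corrected query:
SELECT author FROM books GROUP BY author HAVING MIN(sold) > (SELECT AVG(sold) FROM books)

Result:
author
------
Austen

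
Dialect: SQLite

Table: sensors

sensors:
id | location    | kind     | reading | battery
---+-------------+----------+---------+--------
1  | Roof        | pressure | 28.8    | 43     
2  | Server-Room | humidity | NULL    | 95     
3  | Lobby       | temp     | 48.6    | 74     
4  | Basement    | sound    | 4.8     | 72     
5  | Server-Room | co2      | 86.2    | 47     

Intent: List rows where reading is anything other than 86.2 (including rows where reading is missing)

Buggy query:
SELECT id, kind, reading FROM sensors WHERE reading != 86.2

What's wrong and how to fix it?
Bug: 'reading != 86.2' is unknown when reading is NULL, so NULL rows are silently excluded

Fix: Add an explicit OR reading IS NULL to include the missing-value rows

Corrected query:
SELECT id, kind, reading FROM sensors WHERE reading != 86.2 OR reading IS NULL

Result:
id | kind     | reading
---+----------+--------
1  | pressure | 28.8   
2  | humidity | NULL   
3  | temp     | 48.6   
4  | sound    | 4.8    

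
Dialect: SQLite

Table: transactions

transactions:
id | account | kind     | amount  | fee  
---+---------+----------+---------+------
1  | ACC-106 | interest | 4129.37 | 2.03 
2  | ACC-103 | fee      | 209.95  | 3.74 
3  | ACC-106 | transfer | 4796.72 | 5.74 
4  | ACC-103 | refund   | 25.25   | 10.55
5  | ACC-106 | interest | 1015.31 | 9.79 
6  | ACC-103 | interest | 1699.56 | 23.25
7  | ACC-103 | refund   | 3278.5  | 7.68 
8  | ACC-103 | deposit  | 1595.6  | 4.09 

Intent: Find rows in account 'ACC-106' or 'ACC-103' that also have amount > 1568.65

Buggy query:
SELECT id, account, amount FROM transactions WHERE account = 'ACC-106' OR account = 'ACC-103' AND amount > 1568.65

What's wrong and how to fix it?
Bug: Without parentheses, AND is evaluated before OR, so the amount filter only applies to the 'ACC-103' branch

Fix: Add parentheses around the OR so the AND applies to both alternatives

Corrected query:
SELECT id, account, amount FROM transactions WHERE (account = 'ACC-106' OR account = 'ACC-103') AND amount > 1568.65

Result:
id | account | amount 
---+---------+--------
1  | ACC-106 | 4129.37
3  | ACC-106 | 4796.72
6  | ACC-103 | 1699.56
7  | ACC-103 | 3278.5 
8  | ACC-103 | 1595.6 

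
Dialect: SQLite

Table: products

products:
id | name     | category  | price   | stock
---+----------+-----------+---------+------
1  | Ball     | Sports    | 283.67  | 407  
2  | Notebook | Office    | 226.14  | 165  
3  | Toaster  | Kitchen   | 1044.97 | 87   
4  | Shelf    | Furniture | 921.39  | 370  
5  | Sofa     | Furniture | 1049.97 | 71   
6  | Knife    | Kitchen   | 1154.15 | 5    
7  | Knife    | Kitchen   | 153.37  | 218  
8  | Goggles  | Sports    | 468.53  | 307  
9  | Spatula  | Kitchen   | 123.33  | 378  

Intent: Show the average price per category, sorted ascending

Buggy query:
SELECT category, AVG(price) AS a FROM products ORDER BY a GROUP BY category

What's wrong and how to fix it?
Bug: GROUP BY must precede ORDER BY

Fix: Reorder: SELECT … FROM … GROUP BY … ORDER BY …

Corrected query:
SELECT category, AVG(price) AS a FROM products GROUP BY category ORDER BY a

Result:
category  | a      
----------+--------
Office    | 226.14 
Sports    | 376.1  
Kitchen   | 618.955
Furniture | 985.68 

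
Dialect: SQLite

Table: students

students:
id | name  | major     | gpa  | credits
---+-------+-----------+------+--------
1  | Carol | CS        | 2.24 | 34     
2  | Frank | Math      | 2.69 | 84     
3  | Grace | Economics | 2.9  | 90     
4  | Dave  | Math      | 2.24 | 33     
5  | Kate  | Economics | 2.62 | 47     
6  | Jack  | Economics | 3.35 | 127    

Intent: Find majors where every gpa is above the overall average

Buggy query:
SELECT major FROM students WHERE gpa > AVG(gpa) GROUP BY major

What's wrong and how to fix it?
Bug: WHERE evaluates per row before aggregation, so AVG() is unavailable

Fix: Compute the overall average in a scalar subquery and compare each group's MIN against it in HAVING

Corrected query:
SELECT major FROM students GROUP BY major HAVING MIN(gpa) > (SELECT AVG(gpa) FROM students)

Result:
(no rows)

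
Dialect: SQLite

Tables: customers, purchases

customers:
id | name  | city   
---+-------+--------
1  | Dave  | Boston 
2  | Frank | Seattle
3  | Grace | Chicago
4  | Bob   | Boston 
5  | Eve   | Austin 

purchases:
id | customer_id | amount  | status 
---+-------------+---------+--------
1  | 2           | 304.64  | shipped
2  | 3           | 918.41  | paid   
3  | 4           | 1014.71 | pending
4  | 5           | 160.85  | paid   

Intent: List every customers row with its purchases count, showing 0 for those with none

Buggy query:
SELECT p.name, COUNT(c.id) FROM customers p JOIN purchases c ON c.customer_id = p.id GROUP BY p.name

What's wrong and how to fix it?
Bug: INNER JOIN drops customers rows that have no matching purchases rows

Fix: Use LEFT JOIN so parents without children still appear (COUNT(c.id) gives 0)

Corrected query:
SELECT p.name, COUNT(c.id) FROM customers p LEFT JOIN purchases c ON c.customer_id = p.id GROUP BY p.name

Result:
name  | COUNT(c.id)
------+------------
Bob   | 1          
Dave  | 0          
Eve   | 1          
Frank | 1          
Grace | 1          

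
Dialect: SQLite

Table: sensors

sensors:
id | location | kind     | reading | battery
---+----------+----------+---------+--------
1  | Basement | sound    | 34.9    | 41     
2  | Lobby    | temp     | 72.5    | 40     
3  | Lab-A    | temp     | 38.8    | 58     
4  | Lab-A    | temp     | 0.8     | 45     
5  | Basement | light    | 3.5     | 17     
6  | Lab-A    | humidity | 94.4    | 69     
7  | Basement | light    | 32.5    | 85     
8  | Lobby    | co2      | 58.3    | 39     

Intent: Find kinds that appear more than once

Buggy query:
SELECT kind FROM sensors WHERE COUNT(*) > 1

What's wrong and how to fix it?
Bug: WHERE can't reference COUNT(*); aggregates are computed after WHERE

Fix: Group first, then use HAVING for the count condition

Corrected query:
SELECT kind FROM sensors GROUP BY kind HAVING COUNT(*) > 1

Result:
kind 
-----
light
temp 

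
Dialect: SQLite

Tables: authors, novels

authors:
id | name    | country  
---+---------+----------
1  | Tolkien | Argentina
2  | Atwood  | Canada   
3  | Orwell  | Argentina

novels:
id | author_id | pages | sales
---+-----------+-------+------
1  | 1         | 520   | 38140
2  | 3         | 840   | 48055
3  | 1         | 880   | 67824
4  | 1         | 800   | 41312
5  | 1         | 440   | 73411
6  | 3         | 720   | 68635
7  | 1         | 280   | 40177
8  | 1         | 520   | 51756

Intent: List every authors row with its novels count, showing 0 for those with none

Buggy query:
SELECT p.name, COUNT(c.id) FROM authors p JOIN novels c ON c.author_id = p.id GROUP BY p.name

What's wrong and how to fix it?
Bug: An inner join excludes parents with zero children

Fix: Use LEFT JOIN so parents without children still appear (COUNT(c.id) gives 0)

Corrected query:
SELECT p.name, COUNT(c.id) FROM authors p LEFT JOIN novels c ON c.author_id = p.id GROUP BY p.name

Result:
name    | COUNT(c.id)
--------+------------
Atwood  | 0          
Orwell  | 2          
Tolkien | 6          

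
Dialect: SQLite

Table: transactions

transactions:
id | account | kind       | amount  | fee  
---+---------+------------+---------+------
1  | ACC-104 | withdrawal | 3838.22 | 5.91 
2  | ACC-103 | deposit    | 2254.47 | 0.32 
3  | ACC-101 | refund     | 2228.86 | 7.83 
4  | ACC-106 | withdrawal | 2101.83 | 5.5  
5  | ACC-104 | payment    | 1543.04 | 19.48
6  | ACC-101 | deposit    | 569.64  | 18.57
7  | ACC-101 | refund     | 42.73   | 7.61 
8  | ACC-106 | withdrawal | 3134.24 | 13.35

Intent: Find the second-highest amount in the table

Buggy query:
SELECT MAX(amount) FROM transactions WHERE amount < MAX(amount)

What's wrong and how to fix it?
Bug: MAX(amount) on the right of the comparison is an aggregate-in-WHERE error

Fix: Put the inner MAX in a scalar subquery

Corrected query:
SELECT MAX(amount) FROM transactions WHERE amount < (SELECT MAX(amount) FROM transactions)

Result:
MAX(amount)
-----------
3134.24    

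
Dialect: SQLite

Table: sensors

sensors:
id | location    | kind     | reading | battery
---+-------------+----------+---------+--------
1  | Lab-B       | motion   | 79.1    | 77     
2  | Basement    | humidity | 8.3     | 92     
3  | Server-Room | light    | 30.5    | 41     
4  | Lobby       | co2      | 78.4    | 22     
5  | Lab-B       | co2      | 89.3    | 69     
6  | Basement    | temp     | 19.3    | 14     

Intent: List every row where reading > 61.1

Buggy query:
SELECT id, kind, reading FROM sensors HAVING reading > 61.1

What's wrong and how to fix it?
Bug: HAVING filters the output of aggregation, but this query has no GROUP BY and no aggregate functions, so SQLite rejects it (HAVING clause on a non-aggregate query); the condition here is per row

Fix: Replace HAVING with WHERE since the condition applies to individual rows

Corrected query:
SELECT id, kind, reading FROM sensors WHERE reading > 61.1

Result:
id | kind   | reading
---+--------+--------
1  | motion | 79.1   
4  | co2    | 78.4   
5  | co2    | 89.3   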